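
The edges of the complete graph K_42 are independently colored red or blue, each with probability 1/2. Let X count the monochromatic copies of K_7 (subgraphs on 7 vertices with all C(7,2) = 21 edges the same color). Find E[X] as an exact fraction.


Let X = Σ_S X_S over the C(42, 7) = 26978328 subsets S of size 7, where X_S = 1 if the K_7 on S is monochromatic.
For a fixed S, the K_7 on S has C(7, 2) = 21 edges. P[all 21 edges red] = (1/2)^21, and likewise for blue, so P[monochromatic] = 2·(1/2)^21 = 2^{1 − 21} = 1/1048576.
By linearity of expectation: E[X] = C(42, 7) · 2^{1 − 21} = 26978328 · 1/1048576 = 3372291/131072.
Numerically: E[X] ≈ 25.729.

E[X] = C(42,7)·2^(1−C(7,2)) = 3372291/131072 ≈ 25.729.


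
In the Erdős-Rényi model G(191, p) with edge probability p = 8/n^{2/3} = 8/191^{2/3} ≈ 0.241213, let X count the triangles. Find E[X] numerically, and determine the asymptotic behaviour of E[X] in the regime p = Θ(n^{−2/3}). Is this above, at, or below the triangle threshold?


Number of potential triangles: C(191, 3) = 1143135.
Each occurs with probability p³ ≈ (0.241213)³ ≈ 1.40347030e-02.
By linearity: E[X] = C(191, 3)·p³ ≈ 1143135 · 1.40347030e-02 ≈ 16043.560209.
Since α = 2/3 < 1, p = c/n^{2/3} ≫ 1/n is above the triangle threshold p ~ 1/n. Asymptotically E[X] ~ (c³/6)·n^{3(1−α)} = (8³/6)·n^{1} → ∞; triangles are abundant w.h.p.

E[X] ≈ 16043.560209; in regime p = Θ(1/n^{2/3}) E[X] diverges (above the triangle threshold p ~ 1/n).


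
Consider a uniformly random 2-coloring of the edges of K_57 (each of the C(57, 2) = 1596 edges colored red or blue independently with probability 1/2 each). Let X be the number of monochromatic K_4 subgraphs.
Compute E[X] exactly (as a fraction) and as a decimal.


Let X = Σ_S X_S over the C(57, 4) = 395010 subsets S of size 4, where X_S = 1 if the K_4 on S is monochromatic.
For a fixed S, the K_4 on S has C(4, 2) = 6 edges. P[all 6 edges red] = (1/2)^6, and likewise for blue, so P[monochromatic] = 2·(1/2)^6 = 2^{1 − 6} = 1/32.
Summing: E[X] = C(57, 4) · 2^{1 − 6} = 395010 · 1/32 = 197505/16.
Numerically: E[X] ≈ 12344.0625.

E[X] = C(57,4)·2^(1−C(4,2)) = 197505/16 ≈ 12344.0625.


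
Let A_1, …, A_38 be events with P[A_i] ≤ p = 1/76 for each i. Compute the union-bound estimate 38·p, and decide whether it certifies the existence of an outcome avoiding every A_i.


Union bound: P[∪_{i=1}^{38} A_i] ≤ Σ_i P[A_i] ≤ 38·p = 38·(1/76) = 1/2.
Numerically: 1/2 ≈ 0.50000.
Is 1/2 < 1? YES.
Since P[∪ A_i] ≤ 1/2 < 1, the complement has P[∩ A_i^c] ≥ 1 − 1/2 = 1/2 > 0, so some outcome avoids every A_i.

38·p = 1/2 ≈ 0.50000; existence CERTIFIED by the union bound.


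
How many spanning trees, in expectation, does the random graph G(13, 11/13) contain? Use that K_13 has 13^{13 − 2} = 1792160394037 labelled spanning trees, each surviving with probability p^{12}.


K_13 has 13^{13 − 2} = 1792160394037 labelled spanning trees.
For each such spanning tree H, let X_H = 1 if all 12 edges of H are present in G. Then P[X_H = 1] = p^{12} = (11/13)^{12} = 3138428376721/23298085122481.
By linearity: E[X] = Σ_H E[X_H] = 1792160394037 · p^{12} = 1792160394037 · 3138428376721/23298085122481 = 3138428376721/13.
Numerically: E[X] ≈ 2.41418e+11.

E[X] = 1792160394037 · (11/13)^{12} = 3138428376721/13 ≈ 2.41418e+11.


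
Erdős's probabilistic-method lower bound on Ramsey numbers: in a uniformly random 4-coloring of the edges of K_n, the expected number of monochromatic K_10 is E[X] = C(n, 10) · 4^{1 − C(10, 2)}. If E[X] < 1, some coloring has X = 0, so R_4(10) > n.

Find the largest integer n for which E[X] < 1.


We need C(n, 10) · 4^{1 − 45} < 1, i.e. C(n, 10) < 4^{45 − 1} = 309485009821345068724781056.
Check values of n near the boundary:
  n = 2017: C(2017, 10) = 300324964434452596180990448; 300324964434452596180990448 < 309485009821345068724781056? YES
  n = 2018: C(2018, 10) = 301820606687612220663963508; 301820606687612220663963508 < 309485009821345068724781056? YES
  n = 2019: C(2019, 10) = 303322949179835278009229628; 303322949179835278009229628 < 309485009821345068724781056? YES
  n = 2020: C(2020, 10) = 304832018578739931133653656; 304832018578739931133653656 < 309485009821345068724781056? YES
  n = 2021: C(2021, 10) = 306347841644770462864800616; 306347841644770462864800616 < 309485009821345068724781056? YES
  n = 2022: C(2022, 10) = 307870445231474093395937796; 307870445231474093395937796 < 309485009821345068724781056? YES
  n = 2023: C(2023, 10) = 309399856285778485315440716; 309399856285778485315440716 < 309485009821345068724781056? YES
  n = 2024: C(2024, 10) = 310936101848269937576192656; 310936101848269937576192656 < 309485009821345068724781056? NO
The largest n with C(n, 10) < 309485009821345068724781056 is n = 2023 (where E[X] = 77349964071444621328860179/77371252455336267181195264 ≈ 0.9997). Hence R_4(10) > 2023, i.e. R_4(10) ≥ 2024.

Largest n = 2023; hence R_4(10) > 2023.


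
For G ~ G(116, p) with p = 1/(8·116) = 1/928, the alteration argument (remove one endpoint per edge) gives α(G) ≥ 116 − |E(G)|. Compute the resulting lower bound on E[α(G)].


E[|E(G)|] = C(116, 2)·p = 6670 · (1/928) = 115/16.
E[α(G)] ≥ n − E[|E(G)|] = 116 − 115/16 = 1741/16.
Numerically: ≈ 108.812.
(This is only a lower bound; the true E[α(G)] may be larger.)

E[α(G)] ≥ 1741/16 ≈ 108.812.


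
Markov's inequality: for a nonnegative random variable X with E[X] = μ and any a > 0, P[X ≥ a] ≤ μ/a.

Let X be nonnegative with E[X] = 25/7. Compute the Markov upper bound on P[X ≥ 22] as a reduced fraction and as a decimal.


μ = E[X] = 25/7, a = 22.
Markov: P[X ≥ 22] ≤ μ/a = (25/7)/22 = 25/154.
Numerically: ≈ 0.16234.
(Since a = 22 > μ = 3.57143, the bound 25/154 is < 1 and informative.)

P[X ≥ 22] ≤ 25/154 ≈ 0.16234.


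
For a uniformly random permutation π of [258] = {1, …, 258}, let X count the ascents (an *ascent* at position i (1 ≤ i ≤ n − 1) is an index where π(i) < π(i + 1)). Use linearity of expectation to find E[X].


Write X = Σ X_I over i = 1, …, 257, with X_I the indicator of one ascent.
There are 257 indicators.
For each fixed i, the pair (π(i), π(i+1)) is a uniformly random ordered pair of distinct values from {1, …, 258}; by symmetry P[π(i) < π(i+1)] = 1/2.
By linearity: E[X] = 257 · (1/2) = (258 − 1) · (1/2) = 257/2 ≈ 128.50000.

E[X] = 257/2 = 128.50000.


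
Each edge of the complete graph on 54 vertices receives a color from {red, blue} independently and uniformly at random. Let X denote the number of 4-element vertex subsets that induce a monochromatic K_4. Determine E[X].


Let X = Σ_S X_S over the C(54, 4) = 316251 subsets S of size 4, where X_S = 1 if the K_4 on S is monochromatic.
For a fixed S, the K_4 on S has C(4, 2) = 6 edges. P[all 6 edges red] = (1/2)^6, and likewise for blue, so P[monochromatic] = 2·(1/2)^6 = 2^{1 − 6} = 1/32.
By linearity: E[X] = C(54, 4) · 2^{1 − 6} = 316251 · 1/32 = 316251/32.
Numerically: E[X] ≈ 9882.84375.

E[X] = C(54,4)·2^(1−C(4,2)) = 316251/32 ≈ 9882.84375.


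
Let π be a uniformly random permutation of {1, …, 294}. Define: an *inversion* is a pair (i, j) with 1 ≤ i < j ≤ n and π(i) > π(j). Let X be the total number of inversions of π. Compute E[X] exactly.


Write X = Σ X_I over the C(294, 2) = 43071 pairs i < j, with X_I the indicator of one inversion.
There are 43071 indicators.
For each fixed pair i < j, the values π(i) and π(j) are two distinct elements of {1, …, 294} in uniformly random order; by symmetry P[π(i) > π(j)] = 1/2.
By linearity: E[X] = 43071 · (1/2) = C(294, 2) · (1/2) = 43071/2 = 43071/2 ≈ 21535.50000.

E[X] = 43071/2 = 21535.50000.


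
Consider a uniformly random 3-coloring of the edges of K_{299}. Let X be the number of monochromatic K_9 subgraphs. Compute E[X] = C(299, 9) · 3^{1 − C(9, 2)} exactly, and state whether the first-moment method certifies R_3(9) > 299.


E[X] = C(299, 9) · 3^{1 − 36} = 46610674441390059 · 3^{−35} = 46610674441390059/50031545098999707.
As a reduced fraction: E[X] = 15536891480463353/16677181699666569 ≈ 0.931626.
Is E[X] < 1? YES.
Since E[X] < 1, there exists a 3-coloring of K_{299} with no monochromatic K_9; hence R_3(9) > 299.

E[X] = 15536891480463353/16677181699666569 ≈ 0.931626; E[X] < 1, so R_3(9) > 299.


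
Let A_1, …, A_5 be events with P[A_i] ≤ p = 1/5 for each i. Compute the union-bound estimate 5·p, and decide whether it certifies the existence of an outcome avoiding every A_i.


Union bound: P[∪_{i=1}^{5} A_i] ≤ Σ_i P[A_i] ≤ 5·p = 5·(1/5) = 1.
Numerically: 1 ≈ 1.0000.
Is 1 < 1? NO.
Since the bound 1 is ≥ 1, the union bound is uninformative here; it does NOT by itself certify existence.

5·p = 1 ≈ 1.0000; existence NOT certified by the union bound.


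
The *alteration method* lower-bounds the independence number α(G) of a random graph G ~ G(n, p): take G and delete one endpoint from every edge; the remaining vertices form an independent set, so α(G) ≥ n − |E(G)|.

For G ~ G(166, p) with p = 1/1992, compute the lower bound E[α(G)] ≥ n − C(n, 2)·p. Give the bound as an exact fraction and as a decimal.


E[|E(G)|] = C(166, 2)·p = 13695 · (1/1992) = 55/8.
E[α(G)] ≥ n − E[|E(G)|] = 166 − 55/8 = 1273/8.
Numerically: ≈ 159.125000.
(This is only a lower bound; the true E[α(G)] may be larger.)

E[α(G)] ≥ 1273/8 ≈ 159.125000.


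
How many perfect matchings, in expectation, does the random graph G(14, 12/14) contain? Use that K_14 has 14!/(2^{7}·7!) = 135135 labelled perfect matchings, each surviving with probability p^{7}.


K_14 has 14!/(2^{7}·7!) = 135135 labelled perfect matchings.
For each such perfect matching H, let X_H = 1 if all 7 edges of H are present in G. Then P[X_H = 1] = p^{7} = (6/7)^{7} = 279936/823543.
By linearity: E[X] = Σ_H E[X_H] = 135135 · p^{7} = 135135 · 279936/823543 = 5404164480/117649.
Numerically: E[X] ≈ 45935.

E[X] = 135135 · (6/7)^{7} = 5404164480/117649 ≈ 45935.


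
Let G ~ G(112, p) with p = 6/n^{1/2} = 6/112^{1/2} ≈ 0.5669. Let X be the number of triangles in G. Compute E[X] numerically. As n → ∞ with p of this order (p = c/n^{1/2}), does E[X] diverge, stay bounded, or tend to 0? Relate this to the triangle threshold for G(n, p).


Number of potential triangles: C(112, 3) = 227920.
Each occurs with probability p³ ≈ (0.5669)³ ≈ 1.822329e-01.
By linearity: E[X] = C(112, 3)·p³ ≈ 227920 · 1.822329e-01 ≈ 41534.5159.
Since α = 1/2 < 1, p = c/n^{1/2} ≫ 1/n is above the triangle threshold p ~ 1/n. Asymptotically E[X] ~ (c³/6)·n^{3(1−α)} = (6³/6)·n^{1.5} → ∞; triangles are abundant w.h.p.

E[X] ≈ 41534.5159; in regime p = Θ(1/n^{1/2}) E[X] diverges (above the triangle threshold p ~ 1/n).


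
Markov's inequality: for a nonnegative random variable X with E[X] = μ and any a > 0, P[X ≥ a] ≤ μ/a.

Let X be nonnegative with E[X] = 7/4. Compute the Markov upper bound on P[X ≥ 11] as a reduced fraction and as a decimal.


μ = E[X] = 7/4, a = 11.
Markov: P[X ≥ 11] ≤ μ/a = (7/4)/11 = 7/44.
Numerically: ≈ 0.159091.
(Since a = 11 > μ = 1.750000, the bound 7/44 is < 1 and informative.)

P[X ≥ 11] ≤ 7/44 ≈ 0.159091.


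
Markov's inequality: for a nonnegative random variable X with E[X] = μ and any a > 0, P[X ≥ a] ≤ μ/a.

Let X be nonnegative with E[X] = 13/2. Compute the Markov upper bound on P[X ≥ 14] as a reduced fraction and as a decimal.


μ = E[X] = 13/2, a = 14.
Markov: P[X ≥ 14] ≤ μ/a = (13/2)/14 = 13/28.
Numerically: ≈ 0.4643.
(Since a = 14 > μ = 6.5000, the bound 13/28 is < 1 and informative.)

P[X ≥ 14] ≤ 13/28 ≈ 0.4643.


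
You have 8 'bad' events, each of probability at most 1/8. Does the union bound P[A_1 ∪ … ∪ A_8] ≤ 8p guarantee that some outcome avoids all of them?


Union bound: P[∪_{i=1}^{8} A_i] ≤ Σ_i P[A_i] ≤ 8·p = 8·(1/8) = 1.
Numerically: 1 ≈ 1.0000000.
Is 1 < 1? NO.
Since the bound 1 is ≥ 1, the union bound is uninformative here; it does NOT by itself certify existence.

8·p = 1 ≈ 1.0000000; existence NOT certified by the union bound.


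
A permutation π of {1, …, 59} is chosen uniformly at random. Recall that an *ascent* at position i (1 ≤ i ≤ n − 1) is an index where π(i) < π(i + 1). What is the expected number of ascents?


Write X = Σ X_I over i = 1, …, 58, with X_I the indicator of one ascent.
There are 58 indicators.
For each fixed i, the pair (π(i), π(i+1)) is a uniformly random ordered pair of distinct values from {1, …, 59}; by symmetry P[π(i) < π(i+1)] = 1/2.
By linearity: E[X] = 58 · (1/2) = (59 − 1) · (1/2) = 29 ≈ 29.00000.

E[X] = 29 = 29.00000.


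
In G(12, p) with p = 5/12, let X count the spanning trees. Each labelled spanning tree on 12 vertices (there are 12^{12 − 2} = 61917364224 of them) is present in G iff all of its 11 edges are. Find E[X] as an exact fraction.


K_12 has 12^{12 − 2} = 61917364224 labelled spanning trees.
For each such spanning tree H, let X_H = 1 if all 11 edges of H are present in G. Then P[X_H = 1] = p^{11} = (5/12)^{11} = 48828125/743008370688.
By linearity of expectation: E[X] = Σ_H E[X_H] = 61917364224 · p^{11} = 61917364224 · 48828125/743008370688 = 48828125/12.
Numerically: E[X] ≈ 4.069e+06.

E[X] = 61917364224 · (5/12)^{11} = 48828125/12 ≈ 4.069e+06.


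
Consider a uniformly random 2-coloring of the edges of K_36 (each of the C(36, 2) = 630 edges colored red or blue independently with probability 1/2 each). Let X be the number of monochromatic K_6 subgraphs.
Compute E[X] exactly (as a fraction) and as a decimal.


Let X = Σ_S X_S over the C(36, 6) = 1947792 subsets S of size 6, where X_S = 1 if the K_6 on S is monochromatic.
For a fixed S, the K_6 on S has C(6, 2) = 15 edges. P[all 15 edges red] = (1/2)^15, and likewise for blue, so P[monochromatic] = 2·(1/2)^15 = 2^{1 − 15} = 1/16384.
By linearity: E[X] = C(36, 6) · 2^{1 − 15} = 1947792 · 1/16384 = 121737/1024.
Numerically: E[X] ≈ 118.8838.

E[X] = C(36,6)·2^(1−C(6,2)) = 121737/1024 ≈ 118.8838.


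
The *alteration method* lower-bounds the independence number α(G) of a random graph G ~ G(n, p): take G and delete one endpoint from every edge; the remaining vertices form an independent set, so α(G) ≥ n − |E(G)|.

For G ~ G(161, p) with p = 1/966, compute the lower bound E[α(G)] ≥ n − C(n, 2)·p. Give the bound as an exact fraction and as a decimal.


E[|E(G)|] = C(161, 2)·p = 12880 · (1/966) = 40/3.
E[α(G)] ≥ n − E[|E(G)|] = 161 − 40/3 = 443/3.
Numerically: ≈ 147.6667.
(This is only a lower bound; the true E[α(G)] may be larger.)

E[α(G)] ≥ 443/3 ≈ 147.6667.


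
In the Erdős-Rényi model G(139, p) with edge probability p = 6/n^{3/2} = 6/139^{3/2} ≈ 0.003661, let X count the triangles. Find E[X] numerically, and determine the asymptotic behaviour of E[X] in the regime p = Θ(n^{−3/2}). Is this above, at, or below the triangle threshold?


Number of potential triangles: C(139, 3) = 437989.
Each occurs with probability p³ ≈ (0.003661)³ ≈ 4.907803e-08.
By linearity: E[X] = C(139, 3)·p³ ≈ 437989 · 4.907803e-08 ≈ 0.0215.
Since α = 3/2 > 1, p = c/n^{3/2} = o(1/n) is below the triangle threshold p ~ 1/n. Asymptotically E[X] ~ (c³/6)·n^{3(1−α)} = (6³/6)·n^{-1.5} → 0, so by Markov's inequality G has no triangles w.h.p.

E[X] ≈ 0.0215; in regime p = Θ(1/n^{3/2}) E[X] tends to 0 (below the triangle threshold p ~ 1/n).


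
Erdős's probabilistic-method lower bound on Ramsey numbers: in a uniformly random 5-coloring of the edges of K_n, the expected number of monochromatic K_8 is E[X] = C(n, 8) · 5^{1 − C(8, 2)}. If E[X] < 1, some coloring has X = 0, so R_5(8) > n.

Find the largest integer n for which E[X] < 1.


We need C(n, 8) · 5^{1 − 28} < 1, i.e. C(n, 8) < 5^{28 − 1} = 7450580596923828125.
Check values of n near the boundary:
  n = 862: C(862, 8) = 7317951015318931845; 7317951015318931845 < 7450580596923828125? YES
  n = 863: C(863, 8) = 7386423071602617757; 7386423071602617757 < 7450580596923828125? YES
  n = 864: C(864, 8) = 7455455062926006708; 7455455062926006708 < 7450580596923828125? NO
  n = 865: C(865, 8) = 7525050909487743060; 7525050909487743060 < 7450580596923828125? NO
The largest n with C(n, 8) < 7450580596923828125 is n = 863 (where E[X] = 7386423071602617757/7450580596923828125 ≈ 0.9913889). Hence R_5(8) > 863, i.e. R_5(8) ≥ 864.

Largest n = 863; hence R_5(8) > 863.


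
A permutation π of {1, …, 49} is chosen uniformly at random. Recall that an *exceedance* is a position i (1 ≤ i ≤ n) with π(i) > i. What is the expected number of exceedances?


Write X = Σ_{i=1}^{49} X_i, where X_i = 1_{π(i) > i}.
For each fixed i, π(i) is uniform over {1, …, 49} (marginal of a uniform permutation), so P[π(i) > i] = (n − i)/n. Summing: Σ_{i=1}^{49} (n − i)/n = (0 + 1 + … + 48)/49 = 49(49 − 1)/(2·49) = (49 − 1)/2.
Hence E[X] = Σ_{i=1}^{49} (49 − i)/49 = 24 ≈ 24.00000.

E[X] = 24 = 24.00000.


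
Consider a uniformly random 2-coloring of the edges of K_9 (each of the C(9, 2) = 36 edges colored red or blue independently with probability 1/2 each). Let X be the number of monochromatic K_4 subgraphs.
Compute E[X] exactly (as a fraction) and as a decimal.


Let X = Σ_S X_S over the C(9, 4) = 126 subsets S of size 4, where X_S = 1 if the K_4 on S is monochromatic.
For a fixed S, the K_4 on S has C(4, 2) = 6 edges. P[all 6 edges red] = (1/2)^6, and likewise for blue, so P[monochromatic] = 2·(1/2)^6 = 2^{1 − 6} = 1/32.
By linearity of expectation: E[X] = C(9, 4) · 2^{1 − 6} = 126 · 1/32 = 63/16.
Numerically: E[X] ≈ 3.9375.

E[X] = C(9,4)·2^(1−C(4,2)) = 63/16 ≈ 3.9375.


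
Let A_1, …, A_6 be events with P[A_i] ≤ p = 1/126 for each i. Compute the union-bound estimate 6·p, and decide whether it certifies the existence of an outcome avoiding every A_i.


Union bound: P[∪_{i=1}^{6} A_i] ≤ Σ_i P[A_i] ≤ 6·p = 6·(1/126) = 1/21.
Numerically: 1/21 ≈ 0.047619.
Is 1/21 < 1? YES.
Since P[∪ A_i] ≤ 1/21 < 1, the complement has P[∩ A_i^c] ≥ 1 − 1/21 = 20/21 > 0, so some outcome avoids every A_i.

6·p = 1/21 ≈ 0.047619; existence CERTIFIED by the union bound.


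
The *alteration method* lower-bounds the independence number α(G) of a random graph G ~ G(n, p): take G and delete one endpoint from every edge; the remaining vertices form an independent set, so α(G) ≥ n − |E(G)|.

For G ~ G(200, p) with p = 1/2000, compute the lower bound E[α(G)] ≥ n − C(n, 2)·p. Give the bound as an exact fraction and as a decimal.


E[|E(G)|] = C(200, 2)·p = 19900 · (1/2000) = 199/20.
E[α(G)] ≥ n − E[|E(G)|] = 200 − 199/20 = 3801/20.
Numerically: ≈ 190.05000.
(This is only a lower bound; the true E[α(G)] may be larger.)

E[α(G)] ≥ 3801/20 ≈ 190.05000.


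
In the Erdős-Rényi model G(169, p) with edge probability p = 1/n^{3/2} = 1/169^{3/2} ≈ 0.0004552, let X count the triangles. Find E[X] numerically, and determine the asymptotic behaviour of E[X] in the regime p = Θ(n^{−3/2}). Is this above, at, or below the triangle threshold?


Number of potential triangles: C(169, 3) = 790244.
Each occurs with probability p³ ≈ (0.0004552)³ ≈ 9.429960e-11.
By linearity: E[X] = C(169, 3)·p³ ≈ 790244 · 9.429960e-11 ≈ 0.0001.
Since α = 3/2 > 1, p = c/n^{3/2} = o(1/n) is below the triangle threshold p ~ 1/n. Asymptotically E[X] ~ (c³/6)·n^{3(1−α)} = (1³/6)·n^{-1.5} → 0, so by Markov's inequality G has no triangles w.h.p.

E[X] ≈ 0.0001; in regime p = Θ(1/n^{3/2}) E[X] tends to 0 (below the triangle threshold p ~ 1/n).


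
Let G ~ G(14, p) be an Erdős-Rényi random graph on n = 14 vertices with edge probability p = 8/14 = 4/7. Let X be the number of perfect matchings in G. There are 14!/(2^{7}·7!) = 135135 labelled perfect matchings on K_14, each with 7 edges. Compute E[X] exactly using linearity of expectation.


K_14 has 14!/(2^{7}·7!) = 135135 labelled perfect matchings.
For each such perfect matching H, let X_H = 1 if all 7 edges of H are present in G. Then P[X_H = 1] = p^{7} = (4/7)^{7} = 16384/823543.
By linearity: E[X] = Σ_H E[X_H] = 135135 · p^{7} = 135135 · 16384/823543 = 316293120/117649.
Numerically: E[X] ≈ 2688.4.

E[X] = 135135 · (4/7)^{7} = 316293120/117649 ≈ 2688.4.


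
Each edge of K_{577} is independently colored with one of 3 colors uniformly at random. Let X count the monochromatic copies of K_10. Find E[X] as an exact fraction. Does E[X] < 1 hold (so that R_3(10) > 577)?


E[X] = C(577, 10) · 3^{1 − 45} = 1042166760920175198880 · 3^{−44} = 1042166760920175198880/984770902183611232881.
As a reduced fraction: E[X] = 1042166760920175198880/984770902183611232881 ≈ 1.058283.
Is E[X] < 1? NO.
Since E[X] ≥ 1, the first-moment bound is inconclusive at n = 577; it does NOT by itself certify R_3(10) > 577.

E[X] = 1042166760920175198880/984770902183611232881 ≈ 1.058283; E[X] ≥ 1; first-moment method inconclusive here.


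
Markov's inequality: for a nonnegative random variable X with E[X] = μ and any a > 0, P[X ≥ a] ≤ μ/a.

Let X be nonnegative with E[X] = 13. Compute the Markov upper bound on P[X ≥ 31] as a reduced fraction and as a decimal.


μ = E[X] = 13, a = 31.
Markov: P[X ≥ 31] ≤ μ/a = (13)/31 = 13/31.
Numerically: ≈ 0.419.
(Since a = 31 > μ = 13.000, the bound 13/31 is < 1 and informative.)

P[X ≥ 31] ≤ 13/31 ≈ 0.419.


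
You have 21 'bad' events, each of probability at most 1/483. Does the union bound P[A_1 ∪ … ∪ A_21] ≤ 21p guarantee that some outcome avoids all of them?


Union bound: P[∪_{i=1}^{21} A_i] ≤ Σ_i P[A_i] ≤ 21·p = 21·(1/483) = 1/23.
Numerically: 1/23 ≈ 0.0434783.
Is 1/23 < 1? YES.
Since P[∪ A_i] ≤ 1/23 < 1, the complement has P[∩ A_i^c] ≥ 1 − 1/23 = 22/23 > 0, so some outcome avoids every A_i.

21·p = 1/23 ≈ 0.0434783; existence CERTIFIED by the union bound.


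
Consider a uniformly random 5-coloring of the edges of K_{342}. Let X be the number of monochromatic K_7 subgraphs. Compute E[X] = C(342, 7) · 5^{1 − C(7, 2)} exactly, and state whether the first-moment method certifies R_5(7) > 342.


E[X] = C(342, 7) · 5^{1 − 21} = 102073837467888 · 5^{−20} = 102073837467888/95367431640625.
As a reduced fraction: E[X] = 102073837467888/95367431640625 ≈ 1.070322.
Is E[X] < 1? NO.
Since E[X] ≥ 1, the first-moment bound is inconclusive at n = 342; it does NOT by itself certify R_5(7) > 342.

E[X] = 102073837467888/95367431640625 ≈ 1.070322; E[X] ≥ 1; first-moment method inconclusive here.


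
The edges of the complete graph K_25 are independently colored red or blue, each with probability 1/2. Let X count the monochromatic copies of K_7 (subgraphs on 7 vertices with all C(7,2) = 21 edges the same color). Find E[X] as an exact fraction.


Let X = Σ_S X_S over the C(25, 7) = 480700 subsets S of size 7, where X_S = 1 if the K_7 on S is monochromatic.
For a fixed S, the K_7 on S has C(7, 2) = 21 edges. P[all 21 edges red] = (1/2)^21, and likewise for blue, so P[monochromatic] = 2·(1/2)^21 = 2^{1 − 21} = 1/1048576.
By linearity: E[X] = C(25, 7) · 2^{1 − 21} = 480700 · 1/1048576 = 120175/262144.
Numerically: E[X] ≈ 0.458.

E[X] = C(25,7)·2^(1−C(7,2)) = 120175/262144 ≈ 0.458.


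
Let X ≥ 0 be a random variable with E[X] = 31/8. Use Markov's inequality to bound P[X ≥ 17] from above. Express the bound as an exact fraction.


μ = E[X] = 31/8, a = 17.
Markov: P[X ≥ 17] ≤ μ/a = (31/8)/17 = 31/136.
Numerically: ≈ 0.2279.
(Since a = 17 > μ = 3.8750, the bound 31/136 is < 1 and informative.)

P[X ≥ 17] ≤ 31/136 ≈ 0.2279.


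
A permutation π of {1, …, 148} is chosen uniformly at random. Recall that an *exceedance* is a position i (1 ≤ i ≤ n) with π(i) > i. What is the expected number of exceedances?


Write X = Σ_{i=1}^{148} X_i, where X_i = 1_{π(i) > i}.
For each fixed i, π(i) is uniform over {1, …, 148} (marginal of a uniform permutation), so P[π(i) > i] = (n − i)/n. Summing: Σ_{i=1}^{148} (n − i)/n = (0 + 1 + … + 147)/148 = 148(148 − 1)/(2·148) = (148 − 1)/2.
Hence E[X] = Σ_{i=1}^{148} (148 − i)/148 = 147/2 ≈ 73.500.

E[X] = 147/2 = 73.500.


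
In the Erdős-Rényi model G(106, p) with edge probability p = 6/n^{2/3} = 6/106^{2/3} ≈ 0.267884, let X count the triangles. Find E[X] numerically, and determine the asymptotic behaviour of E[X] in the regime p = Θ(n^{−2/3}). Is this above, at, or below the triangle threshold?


Number of potential triangles: C(106, 3) = 192920.
Each occurs with probability p³ ≈ (0.267884)³ ≈ 1.92239231e-02.
By linearity: E[X] = C(106, 3)·p³ ≈ 192920 · 1.92239231e-02 ≈ 3708.679245.
Since α = 2/3 < 1, p = c/n^{2/3} ≫ 1/n is above the triangle threshold p ~ 1/n. Asymptotically E[X] ~ (c³/6)·n^{3(1−α)} = (6³/6)·n^{1} → ∞; triangles are abundant w.h.p.

E[X] ≈ 3708.679245; in regime p = Θ(1/n^{2/3}) E[X] diverges (above the triangle threshold p ~ 1/n).


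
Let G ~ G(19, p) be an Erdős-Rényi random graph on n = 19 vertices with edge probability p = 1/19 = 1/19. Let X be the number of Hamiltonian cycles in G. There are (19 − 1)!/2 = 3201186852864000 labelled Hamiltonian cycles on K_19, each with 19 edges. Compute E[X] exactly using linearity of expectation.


K_19 has (19 − 1)!/2 = 3201186852864000 labelled Hamiltonian cycles.
For each such Hamiltonian cycle H, let X_H = 1 if all 19 edges of H are present in G. Then P[X_H = 1] = p^{19} = (1/19)^{19} = 1/1978419655660313589123979.
By linearity of expectation: E[X] = Σ_H E[X_H] = 3201186852864000 · p^{19} = 3201186852864000 · 1/1978419655660313589123979 = 3201186852864000/1978419655660313589123979.
Numerically: E[X] ≈ 1.62e-09.

E[X] = 3201186852864000 · (1/19)^{19} = 3201186852864000/1978419655660313589123979 ≈ 1.62e-09.


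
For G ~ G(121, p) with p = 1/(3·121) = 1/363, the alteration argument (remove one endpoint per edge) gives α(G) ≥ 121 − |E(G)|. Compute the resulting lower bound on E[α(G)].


E[|E(G)|] = C(121, 2)·p = 7260 · (1/363) = 20.
E[α(G)] ≥ n − E[|E(G)|] = 121 − 20 = 101.
Numerically: ≈ 101.000000.
(This is only a lower bound; the true E[α(G)] may be larger.)

E[α(G)] ≥ 101 ≈ 101.000000.


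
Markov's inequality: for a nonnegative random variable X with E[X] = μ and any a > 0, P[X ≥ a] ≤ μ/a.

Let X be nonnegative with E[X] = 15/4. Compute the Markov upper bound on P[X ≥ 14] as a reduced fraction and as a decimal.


μ = E[X] = 15/4, a = 14.
Markov: P[X ≥ 14] ≤ μ/a = (15/4)/14 = 15/56.
Numerically: ≈ 0.267857.
(Since a = 14 > μ = 3.750000, the bound 15/56 is < 1 and informative.)

P[X ≥ 14] ≤ 15/56 ≈ 0.267857.


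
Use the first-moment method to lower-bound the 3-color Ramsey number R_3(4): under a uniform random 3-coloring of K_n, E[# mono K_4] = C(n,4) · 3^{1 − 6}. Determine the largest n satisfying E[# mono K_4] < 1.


We need C(n, 4) · 3^{1 − 6} < 1, i.e. C(n, 4) < 3^{6 − 1} = 243.
Check values of n near the boundary:
  n = 8: C(8, 4) = 70; 70 < 243? YES
  n = 9: C(9, 4) = 126; 126 < 243? YES
  n = 10: C(10, 4) = 210; 210 < 243? YES
  n = 11: C(11, 4) = 330; 330 < 243? NO
  n = 12: C(12, 4) = 495; 495 < 243? NO
The largest n with C(n, 4) < 243 is n = 10 (where E[X] = 70/81 ≈ 0.86420). Hence R_3(4) > 10, i.e. R_3(4) ≥ 11.

Largest n = 10; hence R_3(4) > 10.


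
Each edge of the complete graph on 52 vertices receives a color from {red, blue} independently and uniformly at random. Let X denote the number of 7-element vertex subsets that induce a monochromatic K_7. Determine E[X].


Let X = Σ_S X_S over the C(52, 7) = 133784560 subsets S of size 7, where X_S = 1 if the K_7 on S is monochromatic.
For a fixed S, the K_7 on S has C(7, 2) = 21 edges. P[all 21 edges red] = (1/2)^21, and likewise for blue, so P[monochromatic] = 2·(1/2)^21 = 2^{1 − 21} = 1/1048576.
Summing: E[X] = C(52, 7) · 2^{1 − 21} = 133784560 · 1/1048576 = 8361535/65536.
Numerically: E[X] ≈ 127.5869.

E[X] = C(52,7)·2^(1−C(7,2)) = 8361535/65536 ≈ 127.5869.


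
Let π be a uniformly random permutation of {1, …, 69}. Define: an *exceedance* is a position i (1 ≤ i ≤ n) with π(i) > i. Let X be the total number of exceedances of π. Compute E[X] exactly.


Write X = Σ_{i=1}^{69} X_i, where X_i = 1_{π(i) > i}.
For each fixed i, π(i) is uniform over {1, …, 69} (marginal of a uniform permutation), so P[π(i) > i] = (n − i)/n. Summing: Σ_{i=1}^{69} (n − i)/n = (0 + 1 + … + 68)/69 = 69(69 − 1)/(2·69) = (69 − 1)/2.
Hence E[X] = Σ_{i=1}^{69} (69 − i)/69 = 34 ≈ 34.0000.

E[X] = 34 = 34.0000.


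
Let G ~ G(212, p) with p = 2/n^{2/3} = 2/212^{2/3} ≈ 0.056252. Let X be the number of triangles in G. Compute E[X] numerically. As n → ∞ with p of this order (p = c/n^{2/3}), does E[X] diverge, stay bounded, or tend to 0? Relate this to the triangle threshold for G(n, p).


Number of potential triangles: C(212, 3) = 1565620.
Each occurs with probability p³ ≈ (0.056252)³ ≈ 1.7799929e-04.
By linearity: E[X] = C(212, 3)·p³ ≈ 1565620 · 1.7799929e-04 ≈ 278.67925.
Since α = 2/3 < 1, p = c/n^{2/3} ≫ 1/n is above the triangle threshold p ~ 1/n. Asymptotically E[X] ~ (c³/6)·n^{3(1−α)} = (2³/6)·n^{1} → ∞; triangles are abundant w.h.p.

E[X] ≈ 278.67925; in regime p = Θ(1/n^{2/3}) E[X] diverges (above the triangle threshold p ~ 1/n).


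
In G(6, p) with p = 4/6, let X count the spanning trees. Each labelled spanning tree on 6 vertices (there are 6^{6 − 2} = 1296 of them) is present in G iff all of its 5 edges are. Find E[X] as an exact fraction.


K_6 has 6^{6 − 2} = 1296 labelled spanning trees.
For each such spanning tree H, let X_H = 1 if all 5 edges of H are present in G. Then P[X_H = 1] = p^{5} = (2/3)^{5} = 32/243.
Summing the indicators: E[X] = Σ_H E[X_H] = 1296 · p^{5} = 1296 · 32/243 = 512/3.
Numerically: E[X] ≈ 170.7.

E[X] = 1296 · (2/3)^{5} = 512/3 ≈ 170.7.


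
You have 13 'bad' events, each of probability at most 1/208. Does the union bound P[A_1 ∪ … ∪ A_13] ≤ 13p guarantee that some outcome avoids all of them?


Union bound: P[∪_{i=1}^{13} A_i] ≤ Σ_i P[A_i] ≤ 13·p = 13·(1/208) = 1/16.
Numerically: 1/16 ≈ 0.0625000.
Is 1/16 < 1? YES.
Since P[∪ A_i] ≤ 1/16 < 1, the complement has P[∩ A_i^c] ≥ 1 − 1/16 = 15/16 > 0, so some outcome avoids every A_i.

13·p = 1/16 ≈ 0.0625000; existence CERTIFIED by the union bound.


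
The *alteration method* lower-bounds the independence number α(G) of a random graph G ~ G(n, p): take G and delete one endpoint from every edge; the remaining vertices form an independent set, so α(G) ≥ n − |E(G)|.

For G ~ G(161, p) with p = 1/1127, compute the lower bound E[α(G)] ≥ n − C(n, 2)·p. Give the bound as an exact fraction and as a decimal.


E[|E(G)|] = C(161, 2)·p = 12880 · (1/1127) = 80/7.
E[α(G)] ≥ n − E[|E(G)|] = 161 − 80/7 = 1047/7.
Numerically: ≈ 149.571429.
(This is only a lower bound; the true E[α(G)] may be larger.)

E[α(G)] ≥ 1047/7 ≈ 149.571429.


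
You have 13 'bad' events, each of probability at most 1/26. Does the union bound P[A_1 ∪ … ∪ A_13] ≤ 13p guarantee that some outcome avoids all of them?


Union bound: P[∪_{i=1}^{13} A_i] ≤ Σ_i P[A_i] ≤ 13·p = 13·(1/26) = 1/2.
Numerically: 1/2 ≈ 0.500000.
Is 1/2 < 1? YES.
Since P[∪ A_i] ≤ 1/2 < 1, the complement has P[∩ A_i^c] ≥ 1 − 1/2 = 1/2 > 0, so some outcome avoids every A_i.

13·p = 1/2 ≈ 0.500000; existence CERTIFIED by the union bound.


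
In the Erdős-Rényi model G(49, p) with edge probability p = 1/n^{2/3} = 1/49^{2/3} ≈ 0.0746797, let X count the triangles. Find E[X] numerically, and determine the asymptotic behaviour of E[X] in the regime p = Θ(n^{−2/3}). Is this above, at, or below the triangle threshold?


Number of potential triangles: C(49, 3) = 18424.
Each occurs with probability p³ ≈ (0.0746797)³ ≈ 4.16493128e-04.
By linearity: E[X] = C(49, 3)·p³ ≈ 18424 · 4.16493128e-04 ≈ 7.673469.
Since α = 2/3 < 1, p = c/n^{2/3} ≫ 1/n is above the triangle threshold p ~ 1/n. Asymptotically E[X] ~ (c³/6)·n^{3(1−α)} = (1³/6)·n^{1} → ∞; triangles are abundant w.h.p.

E[X] ≈ 7.673469; in regime p = Θ(1/n^{2/3}) E[X] diverges (above the triangle threshold p ~ 1/n).


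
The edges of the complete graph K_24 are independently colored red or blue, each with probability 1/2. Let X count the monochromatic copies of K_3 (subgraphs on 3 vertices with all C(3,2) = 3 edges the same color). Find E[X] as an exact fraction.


Let X = Σ_S X_S over the C(24, 3) = 2024 subsets S of size 3, where X_S = 1 if the K_3 on S is monochromatic.
For a fixed S, the K_3 on S has C(3, 2) = 3 edges. P[all 3 edges red] = (1/2)^3, and likewise for blue, so P[monochromatic] = 2·(1/2)^3 = 2^{1 − 3} = 1/4.
Summing: E[X] = C(24, 3) · 2^{1 − 3} = 2024 · 1/4 = 506.
Numerically: E[X] ≈ 506.000000.

E[X] = C(24,3)·2^(1−C(3,2)) = 506 ≈ 506.000000.


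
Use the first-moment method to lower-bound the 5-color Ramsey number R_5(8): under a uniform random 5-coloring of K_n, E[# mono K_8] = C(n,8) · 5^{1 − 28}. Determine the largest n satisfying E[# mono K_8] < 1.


We need C(n, 8) · 5^{1 − 28} < 1, i.e. C(n, 8) < 5^{28 − 1} = 7450580596923828125.
Check values of n near the boundary:
  n = 861: C(861, 8) = 7250034996615275865; 7250034996615275865 < 7450580596923828125? YES
  n = 862: C(862, 8) = 7317951015318931845; 7317951015318931845 < 7450580596923828125? YES
  n = 863: C(863, 8) = 7386423071602617757; 7386423071602617757 < 7450580596923828125? YES
  n = 864: C(864, 8) = 7455455062926006708; 7455455062926006708 < 7450580596923828125? NO
  n = 865: C(865, 8) = 7525050909487743060; 7525050909487743060 < 7450580596923828125? NO
  n = 866: C(866, 8) = 7595214554331451620; 7595214554331451620 < 7450580596923828125? NO
The largest n with C(n, 8) < 7450580596923828125 is n = 863 (where E[X] = 7386423071602617757/7450580596923828125 ≈ 0.9913889). Hence R_5(8) > 863, i.e. R_5(8) ≥ 864.

Largest n = 863; hence R_5(8) > 863.


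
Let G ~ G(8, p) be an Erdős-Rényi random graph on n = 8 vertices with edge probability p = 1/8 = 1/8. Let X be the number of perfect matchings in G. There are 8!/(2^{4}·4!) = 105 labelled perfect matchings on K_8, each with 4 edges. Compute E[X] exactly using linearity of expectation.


K_8 has 8!/(2^{4}·4!) = 105 labelled perfect matchings.
For each such perfect matching H, let X_H = 1 if all 4 edges of H are present in G. Then P[X_H = 1] = p^{4} = (1/8)^{4} = 1/4096.
Summing the indicators: E[X] = Σ_H E[X_H] = 105 · p^{4} = 105 · 1/4096 = 105/4096.
Numerically: E[X] ≈ 0.0256348.

E[X] = 105 · (1/8)^{4} = 105/4096 ≈ 0.0256348.


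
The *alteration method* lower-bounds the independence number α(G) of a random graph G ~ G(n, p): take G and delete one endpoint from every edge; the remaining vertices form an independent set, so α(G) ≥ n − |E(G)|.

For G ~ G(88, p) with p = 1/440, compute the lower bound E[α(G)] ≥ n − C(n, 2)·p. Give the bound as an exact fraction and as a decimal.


E[|E(G)|] = C(88, 2)·p = 3828 · (1/440) = 87/10.
E[α(G)] ≥ n − E[|E(G)|] = 88 − 87/10 = 793/10.
Numerically: ≈ 79.30000.
(This is only a lower bound; the true E[α(G)] may be larger.)

E[α(G)] ≥ 793/10 ≈ 79.30000.


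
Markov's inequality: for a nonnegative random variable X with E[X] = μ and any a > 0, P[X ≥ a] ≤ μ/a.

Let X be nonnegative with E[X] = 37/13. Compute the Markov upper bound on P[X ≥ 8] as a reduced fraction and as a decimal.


μ = E[X] = 37/13, a = 8.
Markov: P[X ≥ 8] ≤ μ/a = (37/13)/8 = 37/104.
Numerically: ≈ 0.356.
(Since a = 8 > μ = 2.846, the bound 37/104 is < 1 and informative.)

P[X ≥ 8] ≤ 37/104 ≈ 0.356.


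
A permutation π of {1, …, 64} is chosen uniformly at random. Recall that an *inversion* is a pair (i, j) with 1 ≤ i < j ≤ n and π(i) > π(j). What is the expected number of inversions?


Write X = Σ X_I over the C(64, 2) = 2016 pairs i < j, with X_I the indicator of one inversion.
There are 2016 indicators.
For each fixed pair i < j, the values π(i) and π(j) are two distinct elements of {1, …, 64} in uniformly random order; by symmetry P[π(i) > π(j)] = 1/2.
By linearity: E[X] = 2016 · (1/2) = C(64, 2) · (1/2) = 2016/2 = 1008 ≈ 1008.00000.

E[X] = 1008 = 1008.00000.


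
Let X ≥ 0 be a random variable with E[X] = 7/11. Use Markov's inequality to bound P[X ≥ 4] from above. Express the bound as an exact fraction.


μ = E[X] = 7/11, a = 4.
Markov: P[X ≥ 4] ≤ μ/a = (7/11)/4 = 7/44.
Numerically: ≈ 0.159091.
(Since a = 4 > μ = 0.636364, the bound 7/44 is < 1 and informative.)

P[X ≥ 4] ≤ 7/44 ≈ 0.159091.


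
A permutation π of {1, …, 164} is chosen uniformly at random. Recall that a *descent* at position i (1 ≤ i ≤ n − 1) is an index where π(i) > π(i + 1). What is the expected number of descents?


Write X = Σ X_I over i = 1, …, 163, with X_I the indicator of one descent.
There are 163 indicators.
For each fixed i, the pair (π(i), π(i+1)) is a uniformly random ordered pair of distinct values from {1, …, 164}; by symmetry P[π(i) > π(i+1)] = 1/2.
By linearity: E[X] = 163 · (1/2) = (164 − 1) · (1/2) = 163/2 ≈ 81.5000.

E[X] = 163/2 = 81.5000.


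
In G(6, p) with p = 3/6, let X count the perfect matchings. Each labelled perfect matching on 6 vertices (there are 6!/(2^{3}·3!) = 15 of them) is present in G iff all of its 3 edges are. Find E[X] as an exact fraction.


K_6 has 6!/(2^{3}·3!) = 15 labelled perfect matchings.
For each such perfect matching H, let X_H = 1 if all 3 edges of H are present in G. Then P[X_H = 1] = p^{3} = (1/2)^{3} = 1/8.
By linearity: E[X] = Σ_H E[X_H] = 15 · p^{3} = 15 · 1/8 = 15/8.
Numerically: E[X] ≈ 1.875.

E[X] = 15 · (1/2)^{3} = 15/8 ≈ 1.875.


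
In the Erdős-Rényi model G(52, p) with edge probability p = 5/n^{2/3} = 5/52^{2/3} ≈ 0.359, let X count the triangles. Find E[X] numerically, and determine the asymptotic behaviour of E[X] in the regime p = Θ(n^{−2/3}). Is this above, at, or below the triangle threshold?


Number of potential triangles: C(52, 3) = 22100.
Each occurs with probability p³ ≈ (0.359)³ ≈ 4.62278e-02.
By linearity: E[X] = C(52, 3)·p³ ≈ 22100 · 4.62278e-02 ≈ 1021.635.
Since α = 2/3 < 1, p = c/n^{2/3} ≫ 1/n is above the triangle threshold p ~ 1/n. Asymptotically E[X] ~ (c³/6)·n^{3(1−α)} = (5³/6)·n^{1} → ∞; triangles are abundant w.h.p.

E[X] ≈ 1021.635; in regime p = Θ(1/n^{2/3}) E[X] diverges (above the triangle threshold p ~ 1/n).


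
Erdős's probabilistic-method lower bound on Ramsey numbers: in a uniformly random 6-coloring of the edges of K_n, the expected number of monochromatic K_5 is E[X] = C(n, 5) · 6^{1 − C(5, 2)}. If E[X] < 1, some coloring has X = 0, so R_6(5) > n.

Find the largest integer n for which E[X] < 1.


We need C(n, 5) · 6^{1 − 10} < 1, i.e. C(n, 5) < 6^{10 − 1} = 10077696.
Check values of n near the boundary:
  n = 66: C(66, 5) = 8936928; 8936928 < 10077696? YES
  n = 67: C(67, 5) = 9657648; 9657648 < 10077696? YES
  n = 68: C(68, 5) = 10424128; 10424128 < 10077696? NO
  n = 69: C(69, 5) = 11238513; 11238513 < 10077696? NO
  n = 70: C(70, 5) = 12103014; 12103014 < 10077696? NO
The largest n with C(n, 5) < 10077696 is n = 67 (where E[X] = 67067/69984 ≈ 0.958319). Hence R_6(5) > 67, i.e. R_6(5) ≥ 68.

Largest n = 67; hence R_6(5) > 67.


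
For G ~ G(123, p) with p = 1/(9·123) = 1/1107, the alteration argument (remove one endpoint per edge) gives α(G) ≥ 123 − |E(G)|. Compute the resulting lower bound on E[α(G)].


E[|E(G)|] = C(123, 2)·p = 7503 · (1/1107) = 61/9.
E[α(G)] ≥ n − E[|E(G)|] = 123 − 61/9 = 1046/9.
Numerically: ≈ 116.222.
(This is only a lower bound; the true E[α(G)] may be larger.)

E[α(G)] ≥ 1046/9 ≈ 116.222.


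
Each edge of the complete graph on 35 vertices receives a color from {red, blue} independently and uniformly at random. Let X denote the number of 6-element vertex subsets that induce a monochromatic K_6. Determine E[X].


Let X = Σ_S X_S over the C(35, 6) = 1623160 subsets S of size 6, where X_S = 1 if the K_6 on S is monochromatic.
For a fixed S, the K_6 on S has C(6, 2) = 15 edges. P[all 15 edges red] = (1/2)^15, and likewise for blue, so P[monochromatic] = 2·(1/2)^15 = 2^{1 − 15} = 1/16384.
Summing: E[X] = C(35, 6) · 2^{1 − 15} = 1623160 · 1/16384 = 202895/2048.
Numerically: E[X] ≈ 99.070.

E[X] = C(35,6)·2^(1−C(6,2)) = 202895/2048 ≈ 99.070.
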